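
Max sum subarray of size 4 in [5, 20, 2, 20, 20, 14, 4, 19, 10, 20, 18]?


[0:4]: 47
[1:5]: 62
[2:6]: 56
[3:7]: 58
[4:8]: 57
[5:9]: 47
[6:10]: 53
[7:11]: 67

Max: 67 at [7:11]


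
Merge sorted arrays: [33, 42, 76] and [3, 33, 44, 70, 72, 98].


Take 3 from B
Take 33 from A
Take 33 from B
Take 42 from A
Take 44 from B
Take 70 from B
Take 72 from B
Take 76 from A

Merged: [3, 33, 33, 42, 44, 70, 72, 76, 98]


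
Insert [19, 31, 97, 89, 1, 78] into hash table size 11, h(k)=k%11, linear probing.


Insert 19: h=8 -> slot 8
Insert 31: h=9 -> slot 9
Insert 97: h=9, 1 probes -> slot 10
Insert 89: h=1 -> slot 1
Insert 1: h=1, 1 probes -> slot 2
Insert 78: h=1, 2 probes -> slot 3

Table: [None, 89, 1, 78, None, None, None, None, 19, 31, 97]


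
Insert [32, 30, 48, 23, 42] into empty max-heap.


Insert 32: [32]
Insert 30: [32, 30]
Insert 48: [48, 30, 32]
Insert 23: [48, 30, 32, 23]
Insert 42: [48, 42, 32, 23, 30]

Final heap: [48, 42, 32, 23, 30]


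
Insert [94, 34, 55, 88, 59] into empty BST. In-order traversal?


Insert 94: root
Insert 34: L from 94
Insert 55: L from 94 -> R from 34
Insert 88: L from 94 -> R from 34 -> R from 55
Insert 59: L from 94 -> R from 34 -> R from 55 -> L from 88

In-order: [34, 55, 59, 88, 94]


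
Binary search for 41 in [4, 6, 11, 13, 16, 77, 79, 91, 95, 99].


Step 1: lo=0, hi=9, mid=4, val=16
Step 2: lo=5, hi=9, mid=7, val=91
Step 3: lo=5, hi=6, mid=5, val=77

Not found


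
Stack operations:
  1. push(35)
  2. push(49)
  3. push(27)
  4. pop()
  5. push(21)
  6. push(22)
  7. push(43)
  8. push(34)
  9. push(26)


push(35) -> [35]
push(49) -> [35, 49]
push(27) -> [35, 49, 27]
pop()->27, [35, 49]
push(21) -> [35, 49, 21]
push(22) -> [35, 49, 21, 22]
push(43) -> [35, 49, 21, 22, 43]
push(34) -> [35, 49, 21, 22, 43, 34]
push(26) -> [35, 49, 21, 22, 43, 34, 26]

Final stack: [35, 49, 21, 22, 43, 34, 26]


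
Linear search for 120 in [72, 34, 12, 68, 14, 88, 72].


i=0: 72!=120
i=1: 34!=120
i=2: 12!=120
i=3: 68!=120
i=4: 14!=120
i=5: 88!=120
i=6: 72!=120

Not found, 7 comps


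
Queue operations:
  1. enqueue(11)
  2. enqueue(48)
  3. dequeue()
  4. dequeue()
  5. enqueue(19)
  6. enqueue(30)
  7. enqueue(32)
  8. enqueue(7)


enqueue(11) -> [11]
enqueue(48) -> [11, 48]
dequeue()->11, [48]
dequeue()->48, []
enqueue(19) -> [19]
enqueue(30) -> [19, 30]
enqueue(32) -> [19, 30, 32]
enqueue(7) -> [19, 30, 32, 7]

Final queue: [19, 30, 32, 7]


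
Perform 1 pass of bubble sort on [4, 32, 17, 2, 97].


Initial: [4, 32, 17, 2, 97]
Pass 1: [4, 17, 2, 32, 97] (2 swaps)

After 1 pass: [4, 17, 2, 32, 97]


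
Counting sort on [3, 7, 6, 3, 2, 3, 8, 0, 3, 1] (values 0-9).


Input: [3, 7, 6, 3, 2, 3, 8, 0, 3, 1]
Counts: [1, 1, 1, 4, 0, 0, 1, 1, 1, 0]

Sorted: [0, 1, 2, 3, 3, 3, 3, 6, 7, 8]


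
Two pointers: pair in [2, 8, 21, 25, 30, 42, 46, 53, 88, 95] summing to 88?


lo=0(2)+hi=9(95)=97
lo=0(2)+hi=8(88)=90
lo=0(2)+hi=7(53)=55
lo=1(8)+hi=7(53)=61
lo=2(21)+hi=7(53)=74
lo=3(25)+hi=7(53)=78
lo=4(30)+hi=7(53)=83
lo=5(42)+hi=7(53)=95
lo=5(42)+hi=6(46)=88

Yes: 42+46=88


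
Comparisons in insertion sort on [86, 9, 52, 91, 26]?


Algorithm: insertion sort
Input: [86, 9, 52, 91, 26]
Sorted: [9, 26, 52, 86, 91]

8


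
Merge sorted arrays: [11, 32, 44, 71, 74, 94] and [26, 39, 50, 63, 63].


Take 11 from A
Take 26 from B
Take 32 from A
Take 39 from B
Take 44 from A
Take 50 from B
Take 63 from B
Take 63 from B

Merged: [11, 26, 32, 39, 44, 50, 63, 63, 71, 74, 94]


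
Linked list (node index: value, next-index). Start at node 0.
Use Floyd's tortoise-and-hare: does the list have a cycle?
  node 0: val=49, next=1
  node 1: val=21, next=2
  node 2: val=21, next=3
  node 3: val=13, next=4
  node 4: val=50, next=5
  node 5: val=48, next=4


Floyd's tortoise (slow, +1) and hare (fast, +2):
  init: slow=0, fast=0
  step 1: slow=1, fast=2
  step 2: slow=2, fast=4
  step 3: slow=3, fast=4
  step 4: slow=4, fast=4
  slow == fast at node 4: cycle detected

Cycle: yes


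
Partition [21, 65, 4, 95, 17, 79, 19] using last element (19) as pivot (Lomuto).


Pivot: 19
  4 <= 19: swap -> [4, 65, 21, 95, 17, 79, 19]
  17 <= 19: swap -> [4, 17, 21, 95, 65, 79, 19]
Place pivot at 2: [4, 17, 19, 95, 65, 79, 21]

Partitioned: [4, 17, 19, 95, 65, 79, 21]


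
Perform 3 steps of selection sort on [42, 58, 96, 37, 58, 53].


Initial: [42, 58, 96, 37, 58, 53]
Step 1: min=37 at 3
  Swap: [37, 58, 96, 42, 58, 53]
Step 2: min=42 at 3
  Swap: [37, 42, 96, 58, 58, 53]
Step 3: min=53 at 5
  Swap: [37, 42, 53, 58, 58, 96]

After 3 steps: [37, 42, 53, 58, 58, 96]


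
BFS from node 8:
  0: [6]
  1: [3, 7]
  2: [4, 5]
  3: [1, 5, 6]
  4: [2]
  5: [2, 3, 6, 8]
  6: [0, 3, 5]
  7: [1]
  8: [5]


Visit 8, enqueue [5]
Visit 5, enqueue [2, 3, 6]
Visit 2, enqueue [4]
Visit 3, enqueue [1]
Visit 6, enqueue [0]
Visit 4, enqueue []
Visit 1, enqueue [7]
Visit 0, enqueue []
Visit 7, enqueue []

BFS order: [8, 5, 2, 3, 6, 4, 1, 0, 7]


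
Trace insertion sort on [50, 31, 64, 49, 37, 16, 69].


Initial: [50, 31, 64, 49, 37, 16, 69]
Insert 31: [31, 50, 64, 49, 37, 16, 69]
Insert 64: [31, 50, 64, 49, 37, 16, 69]
Insert 49: [31, 49, 50, 64, 37, 16, 69]
Insert 37: [31, 37, 49, 50, 64, 16, 69]
Insert 16: [16, 31, 37, 49, 50, 64, 69]
Insert 69: [16, 31, 37, 49, 50, 64, 69]

Sorted: [16, 31, 37, 49, 50, 64, 69]


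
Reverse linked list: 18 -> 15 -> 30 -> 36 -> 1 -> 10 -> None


Step 1: curr=18, set curr.next=prev(None) | reversed so far: 18
Step 2: curr=15, set curr.next=prev(18) | reversed so far: 15 -> 18
Step 3: curr=30, set curr.next=prev(15) | reversed so far: 30 -> 15 -> 18
Step 4: curr=36, set curr.next=prev(30) | reversed so far: 36 -> 30 -> 15 -> 18
Step 5: curr=1, set curr.next=prev(36) | reversed so far: 1 -> 36 -> 30 -> 15 -> 18
Step 6: curr=10, set curr.next=prev(1) | reversed so far: 10 -> 1 -> 36 -> 30 -> 15 -> 18

10 -> 1 -> 36 -> 30 -> 15 -> 18 -> None


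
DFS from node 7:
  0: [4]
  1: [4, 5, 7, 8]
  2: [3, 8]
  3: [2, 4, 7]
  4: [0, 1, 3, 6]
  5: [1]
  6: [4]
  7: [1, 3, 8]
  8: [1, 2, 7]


Visit 7, push [8, 3, 1]
Visit 1, push [8, 5, 4]
Visit 4, push [6, 3, 0]
Visit 0, push []
Visit 3, push [2]
Visit 2, push [8]
Visit 8, push []
Visit 6, push []
Visit 5, push []

DFS order: [7, 1, 4, 0, 3, 2, 8, 6, 5]


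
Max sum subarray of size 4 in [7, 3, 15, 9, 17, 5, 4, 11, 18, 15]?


[0:4]: 34
[1:5]: 44
[2:6]: 46
[3:7]: 35
[4:8]: 37
[5:9]: 38
[6:10]: 48

Max: 48 at [6:10]


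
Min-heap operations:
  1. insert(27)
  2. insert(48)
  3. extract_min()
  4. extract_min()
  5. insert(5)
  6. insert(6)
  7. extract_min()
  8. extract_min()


insert(27) -> [27]
insert(48) -> [27, 48]
extract_min()->27, [48]
extract_min()->48, []
insert(5) -> [5]
insert(6) -> [5, 6]
extract_min()->5, [6]
extract_min()->6, []

Final heap: []


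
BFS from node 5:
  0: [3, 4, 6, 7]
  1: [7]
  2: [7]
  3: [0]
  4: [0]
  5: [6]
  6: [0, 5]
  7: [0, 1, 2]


Visit 5, enqueue [6]
Visit 6, enqueue [0]
Visit 0, enqueue [3, 4, 7]
Visit 3, enqueue []
Visit 4, enqueue []
Visit 7, enqueue [1, 2]
Visit 1, enqueue []
Visit 2, enqueue []

BFS order: [5, 6, 0, 3, 4, 7, 1, 2]


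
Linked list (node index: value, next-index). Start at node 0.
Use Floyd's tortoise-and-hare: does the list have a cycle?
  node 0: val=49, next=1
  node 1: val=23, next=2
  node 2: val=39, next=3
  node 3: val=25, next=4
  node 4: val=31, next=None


Floyd's tortoise (slow, +1) and hare (fast, +2):
  init: slow=0, fast=0
  step 1: slow=1, fast=2
  step 2: slow=2, fast=4
  step 3: fast -> None, no cycle

Cycle: no


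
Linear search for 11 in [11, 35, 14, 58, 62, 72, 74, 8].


i=0: 11==11 found!

Found at 0, 1 comps


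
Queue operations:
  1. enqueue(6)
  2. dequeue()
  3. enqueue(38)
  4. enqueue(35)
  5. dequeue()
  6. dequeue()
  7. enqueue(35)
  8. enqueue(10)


enqueue(6) -> [6]
dequeue()->6, []
enqueue(38) -> [38]
enqueue(35) -> [38, 35]
dequeue()->38, [35]
dequeue()->35, []
enqueue(35) -> [35]
enqueue(10) -> [35, 10]

Final queue: [35, 10]


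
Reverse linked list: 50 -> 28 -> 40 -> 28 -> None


Step 1: curr=50, set curr.next=prev(None) | reversed so far: 50
Step 2: curr=28, set curr.next=prev(50) | reversed so far: 28 -> 50
Step 3: curr=40, set curr.next=prev(28) | reversed so far: 40 -> 28 -> 50
Step 4: curr=28, set curr.next=prev(40) | reversed so far: 28 -> 40 -> 28 -> 50

28 -> 40 -> 28 -> 50 -> None


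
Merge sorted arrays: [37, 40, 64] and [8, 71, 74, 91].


Take 8 from B
Take 37 from A
Take 40 from A
Take 64 from A

Merged: [8, 37, 40, 64, 71, 74, 91]


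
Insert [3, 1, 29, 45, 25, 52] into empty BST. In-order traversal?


Insert 3: root
Insert 1: L from 3
Insert 29: R from 3
Insert 45: R from 3 -> R from 29
Insert 25: R from 3 -> L from 29
Insert 52: R from 3 -> R from 29 -> R from 45

In-order: [1, 3, 25, 29, 45, 52]


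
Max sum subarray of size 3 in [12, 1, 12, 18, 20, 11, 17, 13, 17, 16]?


[0:3]: 25
[1:4]: 31
[2:5]: 50
[3:6]: 49
[4:7]: 48
[5:8]: 41
[6:9]: 47
[7:10]: 46

Max: 50 at [2:5]


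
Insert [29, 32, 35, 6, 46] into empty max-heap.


Insert 29: [29]
Insert 32: [32, 29]
Insert 35: [35, 29, 32]
Insert 6: [35, 29, 32, 6]
Insert 46: [46, 35, 32, 6, 29]

Final heap: [46, 35, 32, 6, 29]


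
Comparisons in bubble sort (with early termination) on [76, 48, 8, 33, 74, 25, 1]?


Algorithm: bubble sort (with early termination)
Input: [76, 48, 8, 33, 74, 25, 1]
Sorted: [1, 8, 25, 33, 48, 74, 76]

21


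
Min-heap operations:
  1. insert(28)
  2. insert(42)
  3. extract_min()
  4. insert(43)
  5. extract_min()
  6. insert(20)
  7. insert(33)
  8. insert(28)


insert(28) -> [28]
insert(42) -> [28, 42]
extract_min()->28, [42]
insert(43) -> [42, 43]
extract_min()->42, [43]
insert(20) -> [20, 43]
insert(33) -> [20, 43, 33]
insert(28) -> [20, 28, 33, 43]

Final heap: [20, 28, 33, 43]


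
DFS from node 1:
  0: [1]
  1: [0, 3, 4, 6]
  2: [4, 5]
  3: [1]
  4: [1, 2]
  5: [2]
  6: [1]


Visit 1, push [6, 4, 3, 0]
Visit 0, push []
Visit 3, push []
Visit 4, push [2]
Visit 2, push [5]
Visit 5, push []
Visit 6, push []

DFS order: [1, 0, 3, 4, 2, 5, 6]


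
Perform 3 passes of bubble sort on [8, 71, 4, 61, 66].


Initial: [8, 71, 4, 61, 66]
Pass 1: [8, 4, 61, 66, 71] (3 swaps)
Pass 2: [4, 8, 61, 66, 71] (1 swaps)
Pass 3: [4, 8, 61, 66, 71] (0 swaps)

After 3 passes: [4, 8, 61, 66, 71]


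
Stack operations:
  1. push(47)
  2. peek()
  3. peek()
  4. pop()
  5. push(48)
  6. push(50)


push(47) -> [47]
peek()->47
peek()->47
pop()->47, []
push(48) -> [48]
push(50) -> [48, 50]

Final stack: [48, 50]


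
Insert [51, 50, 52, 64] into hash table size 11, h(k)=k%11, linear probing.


Insert 51: h=7 -> slot 7
Insert 50: h=6 -> slot 6
Insert 52: h=8 -> slot 8
Insert 64: h=9 -> slot 9

Table: [None, None, None, None, None, None, 50, 51, 52, 64, None]


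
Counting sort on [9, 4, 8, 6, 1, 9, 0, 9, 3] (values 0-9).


Input: [9, 4, 8, 6, 1, 9, 0, 9, 3]
Counts: [1, 1, 0, 1, 1, 0, 1, 0, 1, 3]

Sorted: [0, 1, 3, 4, 6, 8, 9, 9, 9]


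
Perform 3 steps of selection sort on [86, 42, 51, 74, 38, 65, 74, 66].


Initial: [86, 42, 51, 74, 38, 65, 74, 66]
Step 1: min=38 at 4
  Swap: [38, 42, 51, 74, 86, 65, 74, 66]
Step 2: min=42 at 1
  Swap: [38, 42, 51, 74, 86, 65, 74, 66]
Step 3: min=51 at 2
  Swap: [38, 42, 51, 74, 86, 65, 74, 66]

After 3 steps: [38, 42, 51, 74, 86, 65, 74, 66]


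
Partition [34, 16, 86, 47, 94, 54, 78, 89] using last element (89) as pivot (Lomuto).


Pivot: 89
  34 <= 89: advance i (no swap)
  16 <= 89: advance i (no swap)
  86 <= 89: advance i (no swap)
  47 <= 89: advance i (no swap)
  54 <= 89: swap -> [34, 16, 86, 47, 54, 94, 78, 89]
  78 <= 89: swap -> [34, 16, 86, 47, 54, 78, 94, 89]
Place pivot at 6: [34, 16, 86, 47, 54, 78, 89, 94]

Partitioned: [34, 16, 86, 47, 54, 78, 89, 94]


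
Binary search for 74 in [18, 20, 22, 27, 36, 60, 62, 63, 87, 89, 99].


Step 1: lo=0, hi=10, mid=5, val=60
Step 2: lo=6, hi=10, mid=8, val=87
Step 3: lo=6, hi=7, mid=6, val=62
Step 4: lo=7, hi=7, mid=7, val=63

Not found


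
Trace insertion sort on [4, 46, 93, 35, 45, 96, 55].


Initial: [4, 46, 93, 35, 45, 96, 55]
Insert 46: [4, 46, 93, 35, 45, 96, 55]
Insert 93: [4, 46, 93, 35, 45, 96, 55]
Insert 35: [4, 35, 46, 93, 45, 96, 55]
Insert 45: [4, 35, 45, 46, 93, 96, 55]
Insert 96: [4, 35, 45, 46, 93, 96, 55]
Insert 55: [4, 35, 45, 46, 55, 93, 96]

Sorted: [4, 35, 45, 46, 55, 93, 96]


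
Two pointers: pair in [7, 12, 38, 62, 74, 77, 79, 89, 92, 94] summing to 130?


lo=0(7)+hi=9(94)=101
lo=1(12)+hi=9(94)=106
lo=2(38)+hi=9(94)=132
lo=2(38)+hi=8(92)=130

Yes: 38+92=130


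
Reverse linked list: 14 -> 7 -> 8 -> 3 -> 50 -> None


Step 1: curr=14, set curr.next=prev(None) | reversed so far: 14
Step 2: curr=7, set curr.next=prev(14) | reversed so far: 7 -> 14
Step 3: curr=8, set curr.next=prev(7) | reversed so far: 8 -> 7 -> 14
Step 4: curr=3, set curr.next=prev(8) | reversed so far: 3 -> 8 -> 7 -> 14
Step 5: curr=50, set curr.next=prev(3) | reversed so far: 50 -> 3 -> 8 -> 7 -> 14

50 -> 3 -> 8 -> 7 -> 14 -> None


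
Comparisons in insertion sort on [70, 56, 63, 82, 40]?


Algorithm: insertion sort
Input: [70, 56, 63, 82, 40]
Sorted: [40, 56, 63, 70, 82]

8


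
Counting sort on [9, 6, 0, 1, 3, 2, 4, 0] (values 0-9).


Input: [9, 6, 0, 1, 3, 2, 4, 0]
Counts: [2, 1, 1, 1, 1, 0, 1, 0, 0, 1]

Sorted: [0, 0, 1, 2, 3, 4, 6, 9]


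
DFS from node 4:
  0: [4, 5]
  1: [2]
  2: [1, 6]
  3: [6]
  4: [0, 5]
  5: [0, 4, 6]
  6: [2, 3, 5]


Visit 4, push [5, 0]
Visit 0, push [5]
Visit 5, push [6]
Visit 6, push [3, 2]
Visit 2, push [1]
Visit 1, push []
Visit 3, push []

DFS order: [4, 0, 5, 6, 2, 1, 3]


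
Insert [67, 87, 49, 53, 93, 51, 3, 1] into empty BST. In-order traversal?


Insert 67: root
Insert 87: R from 67
Insert 49: L from 67
Insert 53: L from 67 -> R from 49
Insert 93: R from 67 -> R from 87
Insert 51: L from 67 -> R from 49 -> L from 53
Insert 3: L from 67 -> L from 49
Insert 1: L from 67 -> L from 49 -> L from 3

In-order: [1, 3, 49, 51, 53, 67, 87, 93]


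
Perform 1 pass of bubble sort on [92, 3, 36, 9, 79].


Initial: [92, 3, 36, 9, 79]
Pass 1: [3, 36, 9, 79, 92] (4 swaps)

After 1 pass: [3, 36, 9, 79, 92]


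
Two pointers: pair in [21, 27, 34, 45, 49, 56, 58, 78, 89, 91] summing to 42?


lo=0(21)+hi=9(91)=112
lo=0(21)+hi=8(89)=110
lo=0(21)+hi=7(78)=99
lo=0(21)+hi=6(58)=79
lo=0(21)+hi=5(56)=77
lo=0(21)+hi=4(49)=70
lo=0(21)+hi=3(45)=66
lo=0(21)+hi=2(34)=55
lo=0(21)+hi=1(27)=48

No pair found


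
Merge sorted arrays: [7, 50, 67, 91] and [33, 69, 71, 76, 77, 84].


Take 7 from A
Take 33 from B
Take 50 from A
Take 67 from A
Take 69 from B
Take 71 from B
Take 76 from B
Take 77 from B
Take 84 from B

Merged: [7, 33, 50, 67, 69, 71, 76, 77, 84, 91]


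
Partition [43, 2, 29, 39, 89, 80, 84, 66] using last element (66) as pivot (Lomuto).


Pivot: 66
  43 <= 66: advance i (no swap)
  2 <= 66: advance i (no swap)
  29 <= 66: advance i (no swap)
  39 <= 66: advance i (no swap)
Place pivot at 4: [43, 2, 29, 39, 66, 80, 84, 89]

Partitioned: [43, 2, 29, 39, 66, 80, 84, 89]


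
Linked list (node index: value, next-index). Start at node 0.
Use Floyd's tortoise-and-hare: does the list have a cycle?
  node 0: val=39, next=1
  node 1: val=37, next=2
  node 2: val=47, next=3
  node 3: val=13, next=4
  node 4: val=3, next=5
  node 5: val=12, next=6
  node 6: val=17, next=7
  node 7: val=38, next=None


Floyd's tortoise (slow, +1) and hare (fast, +2):
  init: slow=0, fast=0
  step 1: slow=1, fast=2
  step 2: slow=2, fast=4
  step 3: slow=3, fast=6
  step 4: fast 6->7->None, no cycle

Cycle: no


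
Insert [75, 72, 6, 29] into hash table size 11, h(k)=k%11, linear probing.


Insert 75: h=9 -> slot 9
Insert 72: h=6 -> slot 6
Insert 6: h=6, 1 probes -> slot 7
Insert 29: h=7, 1 probes -> slot 8

Table: [None, None, None, None, None, None, 72, 6, 29, 75, None]


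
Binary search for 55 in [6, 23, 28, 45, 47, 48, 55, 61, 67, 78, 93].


Step 1: lo=0, hi=10, mid=5, val=48
Step 2: lo=6, hi=10, mid=8, val=67
Step 3: lo=6, hi=7, mid=6, val=55

Found at index 6


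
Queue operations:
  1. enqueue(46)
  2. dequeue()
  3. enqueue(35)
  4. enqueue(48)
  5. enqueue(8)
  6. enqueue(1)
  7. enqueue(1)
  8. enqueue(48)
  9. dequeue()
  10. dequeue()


enqueue(46) -> [46]
dequeue()->46, []
enqueue(35) -> [35]
enqueue(48) -> [35, 48]
enqueue(8) -> [35, 48, 8]
enqueue(1) -> [35, 48, 8, 1]
enqueue(1) -> [35, 48, 8, 1, 1]
enqueue(48) -> [35, 48, 8, 1, 1, 48]
dequeue()->35, [48, 8, 1, 1, 48]
dequeue()->48, [8, 1, 1, 48]

Final queue: [8, 1, 1, 48]


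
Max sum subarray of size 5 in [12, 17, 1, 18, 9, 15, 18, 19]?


[0:5]: 57
[1:6]: 60
[2:7]: 61
[3:8]: 79

Max: 79 at [3:8]


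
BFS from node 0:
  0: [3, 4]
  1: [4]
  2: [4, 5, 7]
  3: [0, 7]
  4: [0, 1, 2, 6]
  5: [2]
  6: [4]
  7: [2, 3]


Visit 0, enqueue [3, 4]
Visit 3, enqueue [7]
Visit 4, enqueue [1, 2, 6]
Visit 7, enqueue []
Visit 1, enqueue []
Visit 2, enqueue [5]
Visit 6, enqueue []
Visit 5, enqueue []

BFS order: [0, 3, 4, 7, 1, 2, 6, 5]


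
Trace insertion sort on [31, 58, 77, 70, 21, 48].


Initial: [31, 58, 77, 70, 21, 48]
Insert 58: [31, 58, 77, 70, 21, 48]
Insert 77: [31, 58, 77, 70, 21, 48]
Insert 70: [31, 58, 70, 77, 21, 48]
Insert 21: [21, 31, 58, 70, 77, 48]
Insert 48: [21, 31, 48, 58, 70, 77]

Sorted: [21, 31, 48, 58, 70, 77]


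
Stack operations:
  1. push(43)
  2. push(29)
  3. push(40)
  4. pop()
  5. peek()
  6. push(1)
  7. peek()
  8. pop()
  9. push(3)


push(43) -> [43]
push(29) -> [43, 29]
push(40) -> [43, 29, 40]
pop()->40, [43, 29]
peek()->29
push(1) -> [43, 29, 1]
peek()->1
pop()->1, [43, 29]
push(3) -> [43, 29, 3]

Final stack: [43, 29, 3]


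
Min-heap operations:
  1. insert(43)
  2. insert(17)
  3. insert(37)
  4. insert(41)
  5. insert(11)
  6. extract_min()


insert(43) -> [43]
insert(17) -> [17, 43]
insert(37) -> [17, 43, 37]
insert(41) -> [17, 41, 37, 43]
insert(11) -> [11, 17, 37, 43, 41]
extract_min()->11, [17, 41, 37, 43]

Final heap: [17, 41, 37, 43]


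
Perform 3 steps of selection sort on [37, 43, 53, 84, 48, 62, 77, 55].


Initial: [37, 43, 53, 84, 48, 62, 77, 55]
Step 1: min=37 at 0
  Swap: [37, 43, 53, 84, 48, 62, 77, 55]
Step 2: min=43 at 1
  Swap: [37, 43, 53, 84, 48, 62, 77, 55]
Step 3: min=48 at 4
  Swap: [37, 43, 48, 84, 53, 62, 77, 55]

After 3 steps: [37, 43, 48, 84, 53, 62, 77, 55]


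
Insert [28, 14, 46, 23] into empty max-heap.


Insert 28: [28]
Insert 14: [28, 14]
Insert 46: [46, 14, 28]
Insert 23: [46, 23, 28, 14]

Final heap: [46, 23, 28, 14]


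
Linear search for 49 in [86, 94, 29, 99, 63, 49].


i=0: 86!=49
i=1: 94!=49
i=2: 29!=49
i=3: 99!=49
i=4: 63!=49
i=5: 49==49 found!

Found at 5, 6 comps


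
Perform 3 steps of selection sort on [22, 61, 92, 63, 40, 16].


Initial: [22, 61, 92, 63, 40, 16]
Step 1: min=16 at 5
  Swap: [16, 61, 92, 63, 40, 22]
Step 2: min=22 at 5
  Swap: [16, 22, 92, 63, 40, 61]
Step 3: min=40 at 4
  Swap: [16, 22, 40, 63, 92, 61]

After 3 steps: [16, 22, 40, 63, 92, 61]


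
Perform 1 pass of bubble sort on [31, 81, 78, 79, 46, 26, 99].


Initial: [31, 81, 78, 79, 46, 26, 99]
Pass 1: [31, 78, 79, 46, 26, 81, 99] (4 swaps)

After 1 pass: [31, 78, 79, 46, 26, 81, 99]


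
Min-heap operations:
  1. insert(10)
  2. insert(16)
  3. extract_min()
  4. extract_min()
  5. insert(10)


insert(10) -> [10]
insert(16) -> [10, 16]
extract_min()->10, [16]
extract_min()->16, []
insert(10) -> [10]

Final heap: [10]


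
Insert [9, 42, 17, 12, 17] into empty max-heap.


Insert 9: [9]
Insert 42: [42, 9]
Insert 17: [42, 9, 17]
Insert 12: [42, 12, 17, 9]
Insert 17: [42, 17, 17, 9, 12]

Final heap: [42, 17, 17, 9, 12]


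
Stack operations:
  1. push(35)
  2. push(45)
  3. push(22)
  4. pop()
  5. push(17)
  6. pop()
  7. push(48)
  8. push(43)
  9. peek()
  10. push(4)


push(35) -> [35]
push(45) -> [35, 45]
push(22) -> [35, 45, 22]
pop()->22, [35, 45]
push(17) -> [35, 45, 17]
pop()->17, [35, 45]
push(48) -> [35, 45, 48]
push(43) -> [35, 45, 48, 43]
peek()->43
push(4) -> [35, 45, 48, 43, 4]

Final stack: [35, 45, 48, 43, 4]


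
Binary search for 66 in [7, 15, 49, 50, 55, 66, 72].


Step 1: lo=0, hi=6, mid=3, val=50
Step 2: lo=4, hi=6, mid=5, val=66

Found at index 5


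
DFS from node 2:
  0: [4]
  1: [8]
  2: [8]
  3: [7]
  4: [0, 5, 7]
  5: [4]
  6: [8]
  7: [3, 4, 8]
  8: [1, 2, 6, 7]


Visit 2, push [8]
Visit 8, push [7, 6, 1]
Visit 1, push []
Visit 6, push []
Visit 7, push [4, 3]
Visit 3, push []
Visit 4, push [5, 0]
Visit 0, push []
Visit 5, push []

DFS order: [2, 8, 1, 6, 7, 3, 4, 0, 5]


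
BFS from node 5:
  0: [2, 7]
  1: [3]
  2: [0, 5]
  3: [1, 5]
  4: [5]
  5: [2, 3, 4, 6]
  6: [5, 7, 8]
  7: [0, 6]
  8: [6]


Visit 5, enqueue [2, 3, 4, 6]
Visit 2, enqueue [0]
Visit 3, enqueue [1]
Visit 4, enqueue []
Visit 6, enqueue [7, 8]
Visit 0, enqueue []
Visit 1, enqueue []
Visit 7, enqueue []
Visit 8, enqueue []

BFS order: [5, 2, 3, 4, 6, 0, 1, 7, 8]


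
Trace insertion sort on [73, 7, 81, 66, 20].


Initial: [73, 7, 81, 66, 20]
Insert 7: [7, 73, 81, 66, 20]
Insert 81: [7, 73, 81, 66, 20]
Insert 66: [7, 66, 73, 81, 20]
Insert 20: [7, 20, 66, 73, 81]

Sorted: [7, 20, 66, 73, 81]


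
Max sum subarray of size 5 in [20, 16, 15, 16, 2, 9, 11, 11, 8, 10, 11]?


[0:5]: 69
[1:6]: 58
[2:7]: 53
[3:8]: 49
[4:9]: 41
[5:10]: 49
[6:11]: 51

Max: 69 at [0:5]


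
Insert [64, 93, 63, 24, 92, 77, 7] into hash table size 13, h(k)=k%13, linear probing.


Insert 64: h=12 -> slot 12
Insert 93: h=2 -> slot 2
Insert 63: h=11 -> slot 11
Insert 24: h=11, 2 probes -> slot 0
Insert 92: h=1 -> slot 1
Insert 77: h=12, 4 probes -> slot 3
Insert 7: h=7 -> slot 7

Table: [24, 92, 93, 77, None, None, None, 7, None, None, None, 63, 64]


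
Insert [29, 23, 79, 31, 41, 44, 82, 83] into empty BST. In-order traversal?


Insert 29: root
Insert 23: L from 29
Insert 79: R from 29
Insert 31: R from 29 -> L from 79
Insert 41: R from 29 -> L from 79 -> R from 31
Insert 44: R from 29 -> L from 79 -> R from 31 -> R from 41
Insert 82: R from 29 -> R from 79
Insert 83: R from 29 -> R from 79 -> R from 82

In-order: [23, 29, 31, 41, 44, 79, 82, 83]


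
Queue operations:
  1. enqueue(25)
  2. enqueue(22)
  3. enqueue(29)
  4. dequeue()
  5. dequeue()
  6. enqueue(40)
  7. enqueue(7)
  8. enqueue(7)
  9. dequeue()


enqueue(25) -> [25]
enqueue(22) -> [25, 22]
enqueue(29) -> [25, 22, 29]
dequeue()->25, [22, 29]
dequeue()->22, [29]
enqueue(40) -> [29, 40]
enqueue(7) -> [29, 40, 7]
enqueue(7) -> [29, 40, 7, 7]
dequeue()->29, [40, 7, 7]

Final queue: [40, 7, 7]


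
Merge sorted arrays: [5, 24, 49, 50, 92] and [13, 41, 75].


Take 5 from A
Take 13 from B
Take 24 from A
Take 41 from B
Take 49 from A
Take 50 from A
Take 75 from B

Merged: [5, 13, 24, 41, 49, 50, 75, 92]


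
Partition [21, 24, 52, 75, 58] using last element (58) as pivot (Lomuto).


Pivot: 58
  21 <= 58: advance i (no swap)
  24 <= 58: advance i (no swap)
  52 <= 58: advance i (no swap)
Place pivot at 3: [21, 24, 52, 58, 75]

Partitioned: [21, 24, 52, 58, 75]


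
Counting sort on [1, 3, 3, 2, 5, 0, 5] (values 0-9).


Input: [1, 3, 3, 2, 5, 0, 5]
Counts: [1, 1, 1, 2, 0, 2, 0, 0, 0, 0]

Sorted: [0, 1, 2, 3, 3, 5, 5]


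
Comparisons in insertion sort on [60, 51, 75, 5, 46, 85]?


Algorithm: insertion sort
Input: [60, 51, 75, 5, 46, 85]
Sorted: [5, 46, 51, 60, 75, 85]

10


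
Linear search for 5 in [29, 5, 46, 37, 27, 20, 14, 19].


i=0: 29!=5
i=1: 5==5 found!

Found at 1, 2 comps


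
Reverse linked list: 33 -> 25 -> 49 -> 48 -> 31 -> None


Step 1: curr=33, set curr.next=prev(None) | reversed so far: 33
Step 2: curr=25, set curr.next=prev(33) | reversed so far: 25 -> 33
Step 3: curr=49, set curr.next=prev(25) | reversed so far: 49 -> 25 -> 33
Step 4: curr=48, set curr.next=prev(49) | reversed so far: 48 -> 49 -> 25 -> 33
Step 5: curr=31, set curr.next=prev(48) | reversed so far: 31 -> 48 -> 49 -> 25 -> 33

31 -> 48 -> 49 -> 25 -> 33 -> None


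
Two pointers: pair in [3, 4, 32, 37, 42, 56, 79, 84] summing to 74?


lo=0(3)+hi=7(84)=87
lo=0(3)+hi=6(79)=82
lo=0(3)+hi=5(56)=59
lo=1(4)+hi=5(56)=60
lo=2(32)+hi=5(56)=88
lo=2(32)+hi=4(42)=74

Yes: 32+42=74


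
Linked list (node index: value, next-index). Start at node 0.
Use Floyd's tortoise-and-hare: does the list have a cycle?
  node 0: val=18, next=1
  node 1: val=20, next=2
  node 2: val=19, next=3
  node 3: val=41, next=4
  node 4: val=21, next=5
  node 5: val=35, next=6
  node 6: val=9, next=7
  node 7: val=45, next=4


Floyd's tortoise (slow, +1) and hare (fast, +2):
  init: slow=0, fast=0
  step 1: slow=1, fast=2
  step 2: slow=2, fast=4
  step 3: slow=3, fast=6
  step 4: slow=4, fast=4
  slow == fast at node 4: cycle detected

Cycle: yes


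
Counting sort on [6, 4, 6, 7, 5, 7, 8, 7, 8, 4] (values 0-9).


Input: [6, 4, 6, 7, 5, 7, 8, 7, 8, 4]
Counts: [0, 0, 0, 0, 2, 1, 2, 3, 2, 0]

Sorted: [4, 4, 5, 6, 6, 7, 7, 7, 8, 8]


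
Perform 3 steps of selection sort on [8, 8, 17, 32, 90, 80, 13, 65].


Initial: [8, 8, 17, 32, 90, 80, 13, 65]
Step 1: min=8 at 0
  Swap: [8, 8, 17, 32, 90, 80, 13, 65]
Step 2: min=8 at 1
  Swap: [8, 8, 17, 32, 90, 80, 13, 65]
Step 3: min=13 at 6
  Swap: [8, 8, 13, 32, 90, 80, 17, 65]

After 3 steps: [8, 8, 13, 32, 90, 80, 17, 65]


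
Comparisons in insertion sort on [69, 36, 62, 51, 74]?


Algorithm: insertion sort
Input: [69, 36, 62, 51, 74]
Sorted: [36, 51, 62, 69, 74]

7


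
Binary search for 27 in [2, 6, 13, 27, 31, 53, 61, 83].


Step 1: lo=0, hi=7, mid=3, val=27

Found at index 3


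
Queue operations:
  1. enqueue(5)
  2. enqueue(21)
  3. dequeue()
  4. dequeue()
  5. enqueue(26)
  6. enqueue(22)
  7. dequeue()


enqueue(5) -> [5]
enqueue(21) -> [5, 21]
dequeue()->5, [21]
dequeue()->21, []
enqueue(26) -> [26]
enqueue(22) -> [26, 22]
dequeue()->26, [22]

Final queue: [22]


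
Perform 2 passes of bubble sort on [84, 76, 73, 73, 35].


Initial: [84, 76, 73, 73, 35]
Pass 1: [76, 73, 73, 35, 84] (4 swaps)
Pass 2: [73, 73, 35, 76, 84] (3 swaps)

After 2 passes: [73, 73, 35, 76, 84]


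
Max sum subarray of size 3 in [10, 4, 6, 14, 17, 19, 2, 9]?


[0:3]: 20
[1:4]: 24
[2:5]: 37
[3:6]: 50
[4:7]: 38
[5:8]: 30

Max: 50 at [3:6]


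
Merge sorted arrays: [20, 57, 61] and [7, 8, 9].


Take 7 from B
Take 8 from B
Take 9 from B

Merged: [7, 8, 9, 20, 57, 61]


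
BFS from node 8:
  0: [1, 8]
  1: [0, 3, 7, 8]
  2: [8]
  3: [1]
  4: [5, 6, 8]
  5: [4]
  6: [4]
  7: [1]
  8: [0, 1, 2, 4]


Visit 8, enqueue [0, 1, 2, 4]
Visit 0, enqueue []
Visit 1, enqueue [3, 7]
Visit 2, enqueue []
Visit 4, enqueue [5, 6]
Visit 3, enqueue []
Visit 7, enqueue []
Visit 5, enqueue []
Visit 6, enqueue []

BFS order: [8, 0, 1, 2, 4, 3, 7, 5, 6]


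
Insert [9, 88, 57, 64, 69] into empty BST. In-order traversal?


Insert 9: root
Insert 88: R from 9
Insert 57: R from 9 -> L from 88
Insert 64: R from 9 -> L from 88 -> R from 57
Insert 69: R from 9 -> L from 88 -> R from 57 -> R from 64

In-order: [9, 57, 64, 69, 88]


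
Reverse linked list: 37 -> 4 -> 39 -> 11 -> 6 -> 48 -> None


Step 1: curr=37, set curr.next=prev(None) | reversed so far: 37
Step 2: curr=4, set curr.next=prev(37) | reversed so far: 4 -> 37
Step 3: curr=39, set curr.next=prev(4) | reversed so far: 39 -> 4 -> 37
Step 4: curr=11, set curr.next=prev(39) | reversed so far: 11 -> 39 -> 4 -> 37
Step 5: curr=6, set curr.next=prev(11) | reversed so far: 6 -> 11 -> 39 -> 4 -> 37
Step 6: curr=48, set curr.next=prev(6) | reversed so far: 48 -> 6 -> 11 -> 39 -> 4 -> 37

48 -> 6 -> 11 -> 39 -> 4 -> 37 -> None


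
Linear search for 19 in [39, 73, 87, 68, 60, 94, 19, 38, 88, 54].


i=0: 39!=19
i=1: 73!=19
i=2: 87!=19
i=3: 68!=19
i=4: 60!=19
i=5: 94!=19
i=6: 19==19 found!

Found at 6, 7 comps


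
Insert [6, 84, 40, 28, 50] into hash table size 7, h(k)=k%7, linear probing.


Insert 6: h=6 -> slot 6
Insert 84: h=0 -> slot 0
Insert 40: h=5 -> slot 5
Insert 28: h=0, 1 probes -> slot 1
Insert 50: h=1, 1 probes -> slot 2

Table: [84, 28, 50, None, None, 40, 6]


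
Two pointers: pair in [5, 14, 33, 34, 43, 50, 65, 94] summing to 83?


lo=0(5)+hi=7(94)=99
lo=0(5)+hi=6(65)=70
lo=1(14)+hi=6(65)=79
lo=2(33)+hi=6(65)=98
lo=2(33)+hi=5(50)=83

Yes: 33+50=83


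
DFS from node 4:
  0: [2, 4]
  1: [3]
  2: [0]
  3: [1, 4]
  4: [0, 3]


Visit 4, push [3, 0]
Visit 0, push [2]
Visit 2, push []
Visit 3, push [1]
Visit 1, push []

DFS order: [4, 0, 2, 3, 1]


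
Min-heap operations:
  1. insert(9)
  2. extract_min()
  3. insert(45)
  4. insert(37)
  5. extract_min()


insert(9) -> [9]
extract_min()->9, []
insert(45) -> [45]
insert(37) -> [37, 45]
extract_min()->37, [45]

Final heap: [45]


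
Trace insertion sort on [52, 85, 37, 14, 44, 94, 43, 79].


Initial: [52, 85, 37, 14, 44, 94, 43, 79]
Insert 85: [52, 85, 37, 14, 44, 94, 43, 79]
Insert 37: [37, 52, 85, 14, 44, 94, 43, 79]
Insert 14: [14, 37, 52, 85, 44, 94, 43, 79]
Insert 44: [14, 37, 44, 52, 85, 94, 43, 79]
Insert 94: [14, 37, 44, 52, 85, 94, 43, 79]
Insert 43: [14, 37, 43, 44, 52, 85, 94, 79]
Insert 79: [14, 37, 43, 44, 52, 79, 85, 94]

Sorted: [14, 37, 43, 44, 52, 79, 85, 94]


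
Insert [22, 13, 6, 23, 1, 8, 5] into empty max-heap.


Insert 22: [22]
Insert 13: [22, 13]
Insert 6: [22, 13, 6]
Insert 23: [23, 22, 6, 13]
Insert 1: [23, 22, 6, 13, 1]
Insert 8: [23, 22, 8, 13, 1, 6]
Insert 5: [23, 22, 8, 13, 1, 6, 5]

Final heap: [23, 22, 8, 13, 1, 6, 5]


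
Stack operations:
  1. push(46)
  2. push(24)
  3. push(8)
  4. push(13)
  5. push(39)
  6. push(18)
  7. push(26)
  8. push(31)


push(46) -> [46]
push(24) -> [46, 24]
push(8) -> [46, 24, 8]
push(13) -> [46, 24, 8, 13]
push(39) -> [46, 24, 8, 13, 39]
push(18) -> [46, 24, 8, 13, 39, 18]
push(26) -> [46, 24, 8, 13, 39, 18, 26]
push(31) -> [46, 24, 8, 13, 39, 18, 26, 31]

Final stack: [46, 24, 8, 13, 39, 18, 26, 31]


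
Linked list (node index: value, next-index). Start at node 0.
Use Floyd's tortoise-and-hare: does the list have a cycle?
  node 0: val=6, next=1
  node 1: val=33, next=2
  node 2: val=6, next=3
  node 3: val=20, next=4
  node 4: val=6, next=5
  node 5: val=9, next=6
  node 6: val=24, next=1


Floyd's tortoise (slow, +1) and hare (fast, +2):
  init: slow=0, fast=0
  step 1: slow=1, fast=2
  step 2: slow=2, fast=4
  step 3: slow=3, fast=6
  step 4: slow=4, fast=2
  step 5: slow=5, fast=4
  step 6: slow=6, fast=6
  slow == fast at node 6: cycle detected

Cycle: yes


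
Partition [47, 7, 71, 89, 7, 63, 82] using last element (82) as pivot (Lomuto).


Pivot: 82
  47 <= 82: advance i (no swap)
  7 <= 82: advance i (no swap)
  71 <= 82: advance i (no swap)
  7 <= 82: swap -> [47, 7, 71, 7, 89, 63, 82]
  63 <= 82: swap -> [47, 7, 71, 7, 63, 89, 82]
Place pivot at 5: [47, 7, 71, 7, 63, 82, 89]

Partitioned: [47, 7, 71, 7, 63, 82, 89]


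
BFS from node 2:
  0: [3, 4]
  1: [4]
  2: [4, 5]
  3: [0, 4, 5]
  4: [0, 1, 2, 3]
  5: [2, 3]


Visit 2, enqueue [4, 5]
Visit 4, enqueue [0, 1, 3]
Visit 5, enqueue []
Visit 0, enqueue []
Visit 1, enqueue []
Visit 3, enqueue []

BFS order: [2, 4, 5, 0, 1, 3]


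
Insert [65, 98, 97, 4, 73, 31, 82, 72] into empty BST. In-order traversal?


Insert 65: root
Insert 98: R from 65
Insert 97: R from 65 -> L from 98
Insert 4: L from 65
Insert 73: R from 65 -> L from 98 -> L from 97
Insert 31: L from 65 -> R from 4
Insert 82: R from 65 -> L from 98 -> L from 97 -> R from 73
Insert 72: R from 65 -> L from 98 -> L from 97 -> L from 73

In-order: [4, 31, 65, 72, 73, 82, 97, 98]


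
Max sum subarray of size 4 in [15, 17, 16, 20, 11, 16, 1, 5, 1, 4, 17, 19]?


[0:4]: 68
[1:5]: 64
[2:6]: 63
[3:7]: 48
[4:8]: 33
[5:9]: 23
[6:10]: 11
[7:11]: 27
[8:12]: 41

Max: 68 at [0:4]


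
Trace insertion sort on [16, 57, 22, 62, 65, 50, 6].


Initial: [16, 57, 22, 62, 65, 50, 6]
Insert 57: [16, 57, 22, 62, 65, 50, 6]
Insert 22: [16, 22, 57, 62, 65, 50, 6]
Insert 62: [16, 22, 57, 62, 65, 50, 6]
Insert 65: [16, 22, 57, 62, 65, 50, 6]
Insert 50: [16, 22, 50, 57, 62, 65, 6]
Insert 6: [6, 16, 22, 50, 57, 62, 65]

Sorted: [6, 16, 22, 50, 57, 62, 65]


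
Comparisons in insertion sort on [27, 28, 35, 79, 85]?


Algorithm: insertion sort
Input: [27, 28, 35, 79, 85]
Sorted: [27, 28, 35, 79, 85]

4


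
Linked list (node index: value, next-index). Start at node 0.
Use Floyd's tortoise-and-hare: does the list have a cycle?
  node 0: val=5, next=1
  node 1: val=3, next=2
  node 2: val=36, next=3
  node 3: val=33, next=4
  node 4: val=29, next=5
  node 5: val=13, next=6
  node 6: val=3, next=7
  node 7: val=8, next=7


Floyd's tortoise (slow, +1) and hare (fast, +2):
  init: slow=0, fast=0
  step 1: slow=1, fast=2
  step 2: slow=2, fast=4
  step 3: slow=3, fast=6
  step 4: slow=4, fast=7
  step 5: slow=5, fast=7
  step 6: slow=6, fast=7
  step 7: slow=7, fast=7
  slow == fast at node 7: cycle detected

Cycle: yes


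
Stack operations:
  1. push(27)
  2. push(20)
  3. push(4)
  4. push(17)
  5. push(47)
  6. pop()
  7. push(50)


push(27) -> [27]
push(20) -> [27, 20]
push(4) -> [27, 20, 4]
push(17) -> [27, 20, 4, 17]
push(47) -> [27, 20, 4, 17, 47]
pop()->47, [27, 20, 4, 17]
push(50) -> [27, 20, 4, 17, 50]

Final stack: [27, 20, 4, 17, 50]


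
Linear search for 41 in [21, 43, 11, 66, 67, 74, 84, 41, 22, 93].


i=0: 21!=41
i=1: 43!=41
i=2: 11!=41
i=3: 66!=41
i=4: 67!=41
i=5: 74!=41
i=6: 84!=41
i=7: 41==41 found!

Found at 7, 8 comps


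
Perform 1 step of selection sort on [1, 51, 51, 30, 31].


Initial: [1, 51, 51, 30, 31]
Step 1: min=1 at 0
  Swap: [1, 51, 51, 30, 31]

After 1 step: [1, 51, 51, 30, 31]


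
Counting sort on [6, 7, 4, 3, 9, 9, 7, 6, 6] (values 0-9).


Input: [6, 7, 4, 3, 9, 9, 7, 6, 6]
Counts: [0, 0, 0, 1, 1, 0, 3, 2, 0, 2]

Sorted: [3, 4, 6, 6, 6, 7, 7, 9, 9]


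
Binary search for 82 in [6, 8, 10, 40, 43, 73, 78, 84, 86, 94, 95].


Step 1: lo=0, hi=10, mid=5, val=73
Step 2: lo=6, hi=10, mid=8, val=86
Step 3: lo=6, hi=7, mid=6, val=78
Step 4: lo=7, hi=7, mid=7, val=84

Not found


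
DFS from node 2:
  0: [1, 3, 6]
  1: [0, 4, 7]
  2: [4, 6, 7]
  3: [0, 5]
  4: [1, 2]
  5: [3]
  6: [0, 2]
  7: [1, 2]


Visit 2, push [7, 6, 4]
Visit 4, push [1]
Visit 1, push [7, 0]
Visit 0, push [6, 3]
Visit 3, push [5]
Visit 5, push []
Visit 6, push []
Visit 7, push []

DFS order: [2, 4, 1, 0, 3, 5, 6, 7]


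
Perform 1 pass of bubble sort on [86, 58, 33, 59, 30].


Initial: [86, 58, 33, 59, 30]
Pass 1: [58, 33, 59, 30, 86] (4 swaps)

After 1 pass: [58, 33, 59, 30, 86]


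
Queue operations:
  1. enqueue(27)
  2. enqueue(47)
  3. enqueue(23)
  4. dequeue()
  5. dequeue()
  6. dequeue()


enqueue(27) -> [27]
enqueue(47) -> [27, 47]
enqueue(23) -> [27, 47, 23]
dequeue()->27, [47, 23]
dequeue()->47, [23]
dequeue()->23, []

Final queue: []


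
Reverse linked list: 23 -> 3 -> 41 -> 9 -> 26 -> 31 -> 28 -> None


Step 1: curr=23, set curr.next=prev(None) | reversed so far: 23
Step 2: curr=3, set curr.next=prev(23) | reversed so far: 3 -> 23
Step 3: curr=41, set curr.next=prev(3) | reversed so far: 41 -> 3 -> 23
Step 4: curr=9, set curr.next=prev(41) | reversed so far: 9 -> 41 -> 3 -> 23
Step 5: curr=26, set curr.next=prev(9) | reversed so far: 26 -> 9 -> 41 -> 3 -> 23
Step 6: curr=31, set curr.next=prev(26) | reversed so far: 31 -> 26 -> 9 -> 41 -> 3 -> 23
Step 7: curr=28, set curr.next=prev(31) | reversed so far: 28 -> 31 -> 26 -> 9 -> 41 -> 3 -> 23

28 -> 31 -> 26 -> 9 -> 41 -> 3 -> 23 -> None


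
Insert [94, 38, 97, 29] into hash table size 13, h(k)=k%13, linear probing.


Insert 94: h=3 -> slot 3
Insert 38: h=12 -> slot 12
Insert 97: h=6 -> slot 6
Insert 29: h=3, 1 probes -> slot 4

Table: [None, None, None, 94, 29, None, 97, None, None, None, None, None, 38]


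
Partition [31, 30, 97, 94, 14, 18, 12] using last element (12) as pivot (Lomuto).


Pivot: 12
Place pivot at 0: [12, 30, 97, 94, 14, 18, 31]

Partitioned: [12, 30, 97, 94, 14, 18, 31]


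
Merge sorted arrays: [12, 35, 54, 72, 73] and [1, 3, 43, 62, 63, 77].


Take 1 from B
Take 3 from B
Take 12 from A
Take 35 from A
Take 43 from B
Take 54 from A
Take 62 from B
Take 63 from B
Take 72 from A
Take 73 from A

Merged: [1, 3, 12, 35, 43, 54, 62, 63, 72, 73, 77]


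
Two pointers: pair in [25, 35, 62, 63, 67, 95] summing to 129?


lo=0(25)+hi=5(95)=120
lo=1(35)+hi=5(95)=130
lo=1(35)+hi=4(67)=102
lo=2(62)+hi=4(67)=129

Yes: 62+67=129


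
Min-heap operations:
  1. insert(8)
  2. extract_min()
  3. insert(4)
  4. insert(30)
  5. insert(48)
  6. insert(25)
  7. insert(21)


insert(8) -> [8]
extract_min()->8, []
insert(4) -> [4]
insert(30) -> [4, 30]
insert(48) -> [4, 30, 48]
insert(25) -> [4, 25, 48, 30]
insert(21) -> [4, 21, 48, 30, 25]

Final heap: [4, 21, 48, 30, 25]


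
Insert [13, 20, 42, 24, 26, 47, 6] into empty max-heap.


Insert 13: [13]
Insert 20: [20, 13]
Insert 42: [42, 13, 20]
Insert 24: [42, 24, 20, 13]
Insert 26: [42, 26, 20, 13, 24]
Insert 47: [47, 26, 42, 13, 24, 20]
Insert 6: [47, 26, 42, 13, 24, 20, 6]

Final heap: [47, 26, 42, 13, 24, 20, 6]


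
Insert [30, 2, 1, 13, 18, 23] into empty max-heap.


Insert 30: [30]
Insert 2: [30, 2]
Insert 1: [30, 2, 1]
Insert 13: [30, 13, 1, 2]
Insert 18: [30, 18, 1, 2, 13]
Insert 23: [30, 18, 23, 2, 13, 1]

Final heap: [30, 18, 23, 2, 13, 1]


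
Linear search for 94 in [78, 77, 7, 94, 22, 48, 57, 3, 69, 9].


i=0: 78!=94
i=1: 77!=94
i=2: 7!=94
i=3: 94==94 found!

Found at 3, 4 comps


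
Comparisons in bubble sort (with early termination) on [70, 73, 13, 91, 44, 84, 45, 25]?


Algorithm: bubble sort (with early termination)
Input: [70, 73, 13, 91, 44, 84, 45, 25]
Sorted: [13, 25, 44, 45, 70, 73, 84, 91]

28


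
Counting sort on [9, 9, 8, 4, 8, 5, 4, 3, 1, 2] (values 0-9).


Input: [9, 9, 8, 4, 8, 5, 4, 3, 1, 2]
Counts: [0, 1, 1, 1, 2, 1, 0, 0, 2, 2]

Sorted: [1, 2, 3, 4, 4, 5, 8, 8, 9, 9]


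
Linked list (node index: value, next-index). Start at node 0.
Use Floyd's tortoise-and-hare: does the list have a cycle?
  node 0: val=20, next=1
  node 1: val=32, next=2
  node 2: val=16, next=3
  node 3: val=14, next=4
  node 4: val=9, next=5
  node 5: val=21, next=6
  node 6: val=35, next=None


Floyd's tortoise (slow, +1) and hare (fast, +2):
  init: slow=0, fast=0
  step 1: slow=1, fast=2
  step 2: slow=2, fast=4
  step 3: slow=3, fast=6
  step 4: fast -> None, no cycle

Cycle: no


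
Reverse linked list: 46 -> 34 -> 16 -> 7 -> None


Step 1: curr=46, set curr.next=prev(None) | reversed so far: 46
Step 2: curr=34, set curr.next=prev(46) | reversed so far: 34 -> 46
Step 3: curr=16, set curr.next=prev(34) | reversed so far: 16 -> 34 -> 46
Step 4: curr=7, set curr.next=prev(16) | reversed so far: 7 -> 16 -> 34 -> 46

7 -> 16 -> 34 -> 46 -> None


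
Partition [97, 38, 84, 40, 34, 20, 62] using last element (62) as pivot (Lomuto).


Pivot: 62
  38 <= 62: swap -> [38, 97, 84, 40, 34, 20, 62]
  40 <= 62: swap -> [38, 40, 84, 97, 34, 20, 62]
  34 <= 62: swap -> [38, 40, 34, 97, 84, 20, 62]
  20 <= 62: swap -> [38, 40, 34, 20, 84, 97, 62]
Place pivot at 4: [38, 40, 34, 20, 62, 97, 84]

Partitioned: [38, 40, 34, 20, 62, 97, 84]


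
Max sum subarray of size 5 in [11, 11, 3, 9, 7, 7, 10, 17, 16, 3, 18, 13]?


[0:5]: 41
[1:6]: 37
[2:7]: 36
[3:8]: 50
[4:9]: 57
[5:10]: 53
[6:11]: 64
[7:12]: 67

Max: 67 at [7:12]


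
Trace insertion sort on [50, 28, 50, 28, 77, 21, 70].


Initial: [50, 28, 50, 28, 77, 21, 70]
Insert 28: [28, 50, 50, 28, 77, 21, 70]
Insert 50: [28, 50, 50, 28, 77, 21, 70]
Insert 28: [28, 28, 50, 50, 77, 21, 70]
Insert 77: [28, 28, 50, 50, 77, 21, 70]
Insert 21: [21, 28, 28, 50, 50, 77, 70]
Insert 70: [21, 28, 28, 50, 50, 70, 77]

Sorted: [21, 28, 28, 50, 50, 70, 77]


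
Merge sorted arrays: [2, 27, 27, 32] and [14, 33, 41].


Take 2 from A
Take 14 from B
Take 27 from A
Take 27 from A
Take 32 from A

Merged: [2, 14, 27, 27, 32, 33, 41]
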